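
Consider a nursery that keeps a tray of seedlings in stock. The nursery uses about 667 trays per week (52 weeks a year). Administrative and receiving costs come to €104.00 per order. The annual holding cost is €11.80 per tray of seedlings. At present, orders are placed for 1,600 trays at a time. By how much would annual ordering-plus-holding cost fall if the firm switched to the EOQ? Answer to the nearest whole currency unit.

Extra cost ≈ €2,468 per year

Annual demand D = 667 × 52 = 34,684.
EOQ = √(2DS/H) = √(2 × 34,684 × 104 / 11.8) ≈ 781.91.
Cost at Q* = (D/Q*)S + (Q*/2)H = √(2DSH) ≈ €9,226.51.
Cost at Q = 1,600: (34,684/1,600)×104 + (1,600/2)×11.8 = €2,254.46 + €9,440.00 = €11,694.46.
Excess = €11,694.46 − €9,226.51 = €2,467.95.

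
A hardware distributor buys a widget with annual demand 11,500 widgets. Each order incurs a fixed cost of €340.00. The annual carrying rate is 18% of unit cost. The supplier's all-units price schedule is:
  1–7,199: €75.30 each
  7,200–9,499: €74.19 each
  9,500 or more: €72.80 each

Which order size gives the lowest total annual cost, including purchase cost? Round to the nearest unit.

Q* ≈ 760 widgets

Holding cost per unit per year at price C is H = 0.18·C.
Candidates are each tier's EOQ (if it falls in that tier) and each price-break quantity.
EOQ at €75.30 = 759.6 (feasible in tier 1): TC = 11,500×€75.30 + (11,500/759.6)×340 + (759.6/2)×0.18×€75.30 = €876,245.26.
EOQ at €74.19 = 765.2 < 7200, so use break Q=7200: TC = 11,500×€74.19 + (11,500/7200.0)×340 + (7200.0/2)×0.18×€74.19 = €901,803.18.
EOQ at €72.80 = 772.5 < 9500, so use break Q=9500: TC = 11,500×€72.80 + (11,500/9500.0)×340 + (9500.0/2)×0.18×€72.80 = €899,855.58.
Lowest total cost is €876,245.26 at Q = 759.6.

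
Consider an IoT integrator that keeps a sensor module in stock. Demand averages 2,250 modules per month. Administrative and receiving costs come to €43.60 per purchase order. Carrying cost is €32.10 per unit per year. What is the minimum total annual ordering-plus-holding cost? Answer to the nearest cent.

Annual demand D = 2,250 × 12 = 27,000.
Q* = √(2DS/H) = √(2 × 27,000 × 43.6 / 32.1) ≈ 270.82.
At Q*, ordering cost (D/Q*)S equals holding cost (Q*/2)H, each = √(DSH/2).
Minimum total = √(2DSH) = √(2 × 27,000 × 43.6 × 32.1) ≈ 8693.460.

TC* ≈ €8,693.46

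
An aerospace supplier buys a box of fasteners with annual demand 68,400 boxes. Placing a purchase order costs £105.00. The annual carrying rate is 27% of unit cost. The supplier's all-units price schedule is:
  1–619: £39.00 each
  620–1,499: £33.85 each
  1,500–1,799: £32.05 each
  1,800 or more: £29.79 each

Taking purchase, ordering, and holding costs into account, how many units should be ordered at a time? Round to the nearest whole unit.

Q* ≈ 1,800 boxes

Holding cost per unit per year at price C is H = 0.27·C.
Evaluate total cost at each tier's feasible EOQ or, if the EOQ is below the tier, at the tier's minimum quantity.
Tier 1 (£39.00): EOQ = 1167.9 exceeds tier's upper bound 619, so this tier is dominated.
EOQ at £33.85 = 1253.7 (feasible in tier 2): TC = 68,400×£33.85 + (68,400/1253.7)×105 + (1253.7/2)×0.27×£33.85 = £2,326,797.74.
EOQ at £32.05 = 1288.4 < 1500, so use break Q=1500: TC = 68,400×£32.05 + (68,400/1500.0)×105 + (1500.0/2)×0.27×£32.05 = £2,203,498.12.
EOQ at £29.79 = 1336.4 < 1800, so use break Q=1800: TC = 68,400×£29.79 + (68,400/1800.0)×105 + (1800.0/2)×0.27×£29.79 = £2,048,864.97.
Lowest total cost is £2,048,864.97 at Q = 1800.0.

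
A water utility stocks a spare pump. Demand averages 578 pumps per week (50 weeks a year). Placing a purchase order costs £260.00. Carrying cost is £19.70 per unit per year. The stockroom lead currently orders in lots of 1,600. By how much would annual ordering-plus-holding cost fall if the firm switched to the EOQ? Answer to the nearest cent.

Annual demand D = 578 × 50 = 28,900.
EOQ = √(2DS/H) = √(2 × 28,900 × 260 / 19.7) ≈ 873.41.
Cost at Q* = (D/Q*)S + (Q*/2)H = √(2DSH) ≈ £17,206.15.
Cost at Q = 1,600: (28,900/1,600)×260 + (1,600/2)×19.7 = £4,696.25 + £15,760.00 = £20,456.25.
Excess = £20,456.25 − £17,206.15 = £3,250.10.

Extra cost ≈ £3,250.10 per year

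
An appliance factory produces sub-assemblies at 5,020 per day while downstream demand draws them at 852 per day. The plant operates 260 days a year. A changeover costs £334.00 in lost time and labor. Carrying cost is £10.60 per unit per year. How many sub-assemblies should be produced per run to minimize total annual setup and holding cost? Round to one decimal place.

Q* ≈ 4,100.4 sub-assemblies

Annual demand D = 852 × 260 = 221,520.
Production build-up factor (1 − d/p) = 1 − 852/5,020 = 0.8303.
Q* = √(2DS / (H(1 − d/p))) = √(2 × 221,520 × 334 / (10.6 × 0.8303)).
= √(147,975,360 / 8.801) ≈ 4100.434.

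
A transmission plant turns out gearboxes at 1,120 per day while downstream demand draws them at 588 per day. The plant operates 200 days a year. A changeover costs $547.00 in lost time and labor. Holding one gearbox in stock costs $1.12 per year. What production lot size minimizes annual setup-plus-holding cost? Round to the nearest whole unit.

Annual demand D = 588 × 200 = 117,600.
Production build-up factor (1 − d/p) = 1 − 588/1,120 = 0.4750.
Q* = √(2DS / (H(1 − d/p))) = √(2 × 117,600 × 547 / (1.12 × 0.4750)).
= √(128,654,400 / 0.532) ≈ 15550.935.

Q* ≈ 15,551 gearboxes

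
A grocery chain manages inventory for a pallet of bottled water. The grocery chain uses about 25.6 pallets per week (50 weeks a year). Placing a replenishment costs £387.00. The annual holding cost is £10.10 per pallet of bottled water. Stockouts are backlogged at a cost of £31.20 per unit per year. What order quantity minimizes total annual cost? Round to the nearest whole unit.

Annual demand D = 25.6 × 50 = 1,280.
With planned backorders, Q* = √(2DS/H) · √((H+B)/B).
√(2DS/H) = √(2 × 1,280 × 387 / 10.1) = 313.195.
√((H+B)/B) = √((10.1+31.2)/31.2) = 1.1505.
Q* ≈ 360.340.

Q* ≈ 360 pallets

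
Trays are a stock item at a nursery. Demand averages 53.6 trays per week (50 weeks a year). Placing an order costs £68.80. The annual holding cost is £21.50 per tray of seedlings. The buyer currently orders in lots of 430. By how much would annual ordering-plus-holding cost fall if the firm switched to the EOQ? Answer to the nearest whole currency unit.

Extra cost ≈ £2,236 per year

Annual demand D = 53.6 × 50 = 2,680.
EOQ = √(2DS/H) = √(2 × 2,680 × 68.8 / 21.5) ≈ 130.97.
Cost at Q* = (D/Q*)S + (Q*/2)H = √(2DSH) ≈ £2,815.76.
Cost at Q = 430: (2,680/430)×68.8 + (430/2)×21.5 = £428.80 + £4,622.50 = £5,051.30.
Excess = £5,051.30 − £2,815.76 = £2,235.54.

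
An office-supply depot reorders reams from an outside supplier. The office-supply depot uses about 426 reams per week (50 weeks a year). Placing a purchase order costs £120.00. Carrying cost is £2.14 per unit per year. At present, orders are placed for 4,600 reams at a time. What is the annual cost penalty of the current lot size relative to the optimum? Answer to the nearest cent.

Annual demand D = 426 × 50 = 21,300.
EOQ = √(2DS/H) = √(2 × 21,300 × 120 / 2.14) ≈ 1545.57.
Cost at Q* = (D/Q*)S + (Q*/2)H = √(2DSH) ≈ £3,307.52.
Cost at Q = 4,600: (21,300/4,600)×120 + (4,600/2)×2.14 = £555.65 + £4,922.00 = £5,477.65.
Excess = £5,477.65 − £3,307.52 = £2,170.13.

Extra cost ≈ £2,170.13 per year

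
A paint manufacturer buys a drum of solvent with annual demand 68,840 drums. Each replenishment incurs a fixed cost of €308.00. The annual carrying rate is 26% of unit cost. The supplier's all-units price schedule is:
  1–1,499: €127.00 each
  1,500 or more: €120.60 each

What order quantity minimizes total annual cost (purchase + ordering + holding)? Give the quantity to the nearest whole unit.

Holding cost per unit per year at price C is H = 0.26·C.
Candidates are each tier's EOQ (if it falls in that tier) and each price-break quantity.
EOQ at €127.00 = 1133.2 (feasible in tier 1): TC = 68,840×€127.00 + (68,840/1133.2)×308 + (1133.2/2)×0.26×€127.00 = €8,780,099.62.
EOQ at €120.60 = 1162.9 < 1500, so use break Q=1500: TC = 68,840×€120.60 + (68,840/1500.0)×308 + (1500.0/2)×0.26×€120.60 = €8,339,756.15.
Lowest total cost is €8,339,756.15 at Q = 1500.0.

Q* ≈ 1,500 drums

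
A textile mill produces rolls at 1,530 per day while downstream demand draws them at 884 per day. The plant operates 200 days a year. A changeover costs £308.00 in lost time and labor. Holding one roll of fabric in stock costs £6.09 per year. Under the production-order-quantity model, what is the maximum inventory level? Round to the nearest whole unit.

Annual demand D = 884 × 200 = 176,800.
Production build-up factor (1 − d/p) = 1 − 884/1,530 = 0.4222.
Q* = √(2DS / (H(1 − d/p))) = √(2 × 176,800 × 308 / (6.09 × 0.4222)).
= √(108,908,800 / 2.5713) ≈ 6508.071.
Maximum inventory = Q*(1 − d/p) = 6508.071 × 0.4222 ≈ 2747.852.

I_max ≈ 2,748 rolls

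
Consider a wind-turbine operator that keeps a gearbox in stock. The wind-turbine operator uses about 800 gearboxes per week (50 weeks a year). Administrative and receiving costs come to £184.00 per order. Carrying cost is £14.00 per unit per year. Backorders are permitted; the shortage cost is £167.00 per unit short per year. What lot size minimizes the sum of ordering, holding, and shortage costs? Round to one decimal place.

Q* ≈ 1,067.5 gearboxes

Annual demand D = 800 × 50 = 40,000.
With planned backorders, Q* = √(2DS/H) · √((H+B)/B).
√(2DS/H) = √(2 × 40,000 × 184 / 14) = 1025.392.
√((H+B)/B) = √((14+167)/167) = 1.0411.
Q* ≈ 1067.508.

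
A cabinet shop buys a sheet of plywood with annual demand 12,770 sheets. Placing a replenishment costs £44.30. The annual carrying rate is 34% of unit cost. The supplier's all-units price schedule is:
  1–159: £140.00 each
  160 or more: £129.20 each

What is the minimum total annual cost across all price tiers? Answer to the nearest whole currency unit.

TC* ≈ £1,656,934

Holding cost per unit per year at price C is H = 0.34·C.
Evaluate total cost at each tier's feasible EOQ or, if the EOQ is below the tier, at the tier's minimum quantity.
EOQ at £140.00 = 154.2 (feasible in tier 1): TC = 12,770×£140.00 + (12,770/154.2)×44.3 + (154.2/2)×0.34×£140.00 = £1,795,138.64.
EOQ at £129.20 = 160.5 (feasible in tier 2): TC = 12,770×£129.20 + (12,770/160.5)×44.3 + (160.5/2)×0.34×£129.20 = £1,656,933.90.
Lowest total cost among the candidates is at Q = 160.5.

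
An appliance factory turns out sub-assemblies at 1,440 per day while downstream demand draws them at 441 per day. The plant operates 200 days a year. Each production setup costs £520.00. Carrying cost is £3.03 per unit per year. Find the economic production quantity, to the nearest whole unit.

Annual demand D = 441 × 200 = 88,200.
Production build-up factor (1 − d/p) = 1 − 441/1,440 = 0.6937.
Q* = √(2DS / (H(1 − d/p))) = √(2 × 88,200 × 520 / (3.03 × 0.6937)).
= √(91,728,000 / 2.1021) ≈ 6605.842.

Q* ≈ 6,606 sub-assemblies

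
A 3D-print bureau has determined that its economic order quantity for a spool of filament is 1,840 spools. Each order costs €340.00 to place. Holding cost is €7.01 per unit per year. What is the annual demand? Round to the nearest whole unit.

Squaring Q* = √(2DS/H) gives Q*² = 2DS/H.
From Q* = √(2DS/H): D = Q*²H / (2S) = 1,840² × 7.01 / (2 × 340) = 34901.553.

D ≈ 34,902 spools per year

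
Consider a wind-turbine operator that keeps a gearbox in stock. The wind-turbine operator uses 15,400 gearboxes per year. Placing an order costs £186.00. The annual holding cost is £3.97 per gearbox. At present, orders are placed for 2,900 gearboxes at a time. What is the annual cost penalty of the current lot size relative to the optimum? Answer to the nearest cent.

EOQ = √(2DS/H) = √(2 × 15,400 × 186 / 3.97) ≈ 1201.26.
Cost at Q* = (D/Q*)S + (Q*/2)H = √(2DSH) ≈ £4,769.00.
Cost at Q = 2,900: (15,400/2,900)×186 + (2,900/2)×3.97 = £987.72 + £5,756.50 = £6,744.22.
Excess = £6,744.22 − £4,769.00 = £1,975.23.

Extra cost ≈ £1,975.23 per year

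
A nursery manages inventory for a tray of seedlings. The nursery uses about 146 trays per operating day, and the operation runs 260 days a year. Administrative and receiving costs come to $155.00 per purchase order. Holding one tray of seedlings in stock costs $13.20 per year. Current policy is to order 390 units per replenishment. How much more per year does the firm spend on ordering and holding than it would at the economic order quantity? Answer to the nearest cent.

Extra cost ≈ $5,197.43 per year

Annual demand D = 146 × 260 = 37,960.
EOQ = √(2DS/H) = √(2 × 37,960 × 155 / 13.2) ≈ 944.18.
Cost at Q* = (D/Q*)S + (Q*/2)H = √(2DSH) ≈ $12,463.24.
Cost at Q = 390: (37,960/390)×155 + (390/2)×13.2 = $15,086.67 + $2,574.00 = $17,660.67.
Excess = $17,660.67 − $12,463.24 = $5,197.43.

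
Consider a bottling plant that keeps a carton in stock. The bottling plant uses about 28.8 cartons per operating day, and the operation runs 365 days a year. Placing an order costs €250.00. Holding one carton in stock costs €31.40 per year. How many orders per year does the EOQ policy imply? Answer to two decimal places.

N ≈ 25.69 orders per year

Annual demand D = 28.8 × 365 = 10,512.
Q* = √(2DS/H) = √(2 × 10,512 × 250 / 31.4) ≈ 409.13.
Orders per year = D / Q* = 10,512 / 409.13 ≈ 25.693.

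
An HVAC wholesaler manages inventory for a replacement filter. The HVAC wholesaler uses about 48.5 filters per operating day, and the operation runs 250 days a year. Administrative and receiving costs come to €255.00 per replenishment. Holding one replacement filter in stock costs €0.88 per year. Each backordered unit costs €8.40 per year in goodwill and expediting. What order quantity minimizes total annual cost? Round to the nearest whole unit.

Annual demand D = 48.5 × 250 = 12,125.
With planned backorders, Q* = √(2DS/H) · √((H+B)/B).
√(2DS/H) = √(2 × 12,125 × 255 / 0.88) = 2650.847.
√((H+B)/B) = √((0.88+8.4)/8.4) = 1.0511.
Q* ≈ 2786.243.

Q* ≈ 2,786 filters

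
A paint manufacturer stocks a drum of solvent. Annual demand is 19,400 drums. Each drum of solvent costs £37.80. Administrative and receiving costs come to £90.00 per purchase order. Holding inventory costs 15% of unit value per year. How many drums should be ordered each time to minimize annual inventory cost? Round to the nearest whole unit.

Holding cost H = 0.15 × £37.80 = £5.6700 per unit per year.
EOQ = √(2DS / H) = √(2 × 19,400 × 90 / 5.67).
= √(3,492,000 / 5.67) = √615,873.0159 ≈ 784.776.

Q* ≈ 785 drums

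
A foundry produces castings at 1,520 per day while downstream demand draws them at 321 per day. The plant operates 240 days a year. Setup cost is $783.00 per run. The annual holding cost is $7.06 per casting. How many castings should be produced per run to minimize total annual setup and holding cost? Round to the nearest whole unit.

Q* ≈ 4,654 castings

Annual demand D = 321 × 240 = 77,040.
Production build-up factor (1 − d/p) = 1 − 321/1,520 = 0.7888.
Q* = √(2DS / (H(1 − d/p))) = √(2 × 77,040 × 783 / (7.06 × 0.7888)).
= √(120,644,640 / 5.569) ≈ 4654.402.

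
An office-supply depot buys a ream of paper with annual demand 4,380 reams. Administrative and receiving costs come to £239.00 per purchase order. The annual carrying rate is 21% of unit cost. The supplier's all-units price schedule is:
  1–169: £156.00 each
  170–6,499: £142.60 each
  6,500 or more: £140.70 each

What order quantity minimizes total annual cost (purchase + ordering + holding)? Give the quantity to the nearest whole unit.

Q* ≈ 264 reams

Holding cost per unit per year at price C is H = 0.21·C.
Evaluate total cost at each tier's feasible EOQ or, if the EOQ is below the tier, at the tier's minimum quantity.
Tier 1 (£156.00): EOQ = 252.8 exceeds tier's upper bound 169, so this tier is dominated.
EOQ at £142.60 = 264.4 (feasible in tier 2): TC = 4,380×£142.60 + (4,380/264.4)×239 + (264.4/2)×0.21×£142.60 = £632,506.09.
EOQ at £140.70 = 266.2 < 6500, so use break Q=6500: TC = 4,380×£140.70 + (4,380/6500.0)×239 + (6500.0/2)×0.21×£140.70 = £712,454.80.
Lowest total cost is £632,506.09 at Q = 264.4.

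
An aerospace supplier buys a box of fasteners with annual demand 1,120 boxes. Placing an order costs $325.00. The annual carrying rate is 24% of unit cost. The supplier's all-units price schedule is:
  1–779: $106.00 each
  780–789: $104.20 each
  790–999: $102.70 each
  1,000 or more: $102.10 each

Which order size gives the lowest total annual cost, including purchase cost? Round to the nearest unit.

Holding cost per unit per year at price C is H = 0.24·C.
For each price level, check whether its EOQ is feasible; otherwise the best quantity at that price is the breakpoint.
EOQ at $106.00 = 169.2 (feasible in tier 1): TC = 1,120×$106.00 + (1,120/169.2)×325 + (169.2/2)×0.24×$106.00 = $123,023.52.
EOQ at $104.20 = 170.6 < 780, so use break Q=780: TC = 1,120×$104.20 + (1,120/780.0)×325 + (780.0/2)×0.24×$104.20 = $126,923.79.
EOQ at $102.70 = 171.9 < 790, so use break Q=790: TC = 1,120×$102.70 + (1,120/790.0)×325 + (790.0/2)×0.24×$102.70 = $125,220.72.
EOQ at $102.10 = 172.4 < 1000, so use break Q=1000: TC = 1,120×$102.10 + (1,120/1000.0)×325 + (1000.0/2)×0.24×$102.10 = $126,968.00.
Lowest total cost is $123,023.52 at Q = 169.2.

Q* ≈ 169 boxes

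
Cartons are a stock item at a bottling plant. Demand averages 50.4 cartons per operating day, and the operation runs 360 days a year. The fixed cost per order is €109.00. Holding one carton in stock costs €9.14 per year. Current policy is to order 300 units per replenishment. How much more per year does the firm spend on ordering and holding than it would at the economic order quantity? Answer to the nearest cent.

Annual demand D = 50.4 × 360 = 18,144.
EOQ = √(2DS/H) = √(2 × 18,144 × 109 / 9.14) ≈ 657.84.
Cost at Q* = (D/Q*)S + (Q*/2)H = √(2DSH) ≈ €6,012.68.
Cost at Q = 300: (18,144/300)×109 + (300/2)×9.14 = €6,592.32 + €1,371.00 = €7,963.32.
Excess = €7,963.32 − €6,012.68 = €1,950.64.

Extra cost ≈ €1,950.64 per year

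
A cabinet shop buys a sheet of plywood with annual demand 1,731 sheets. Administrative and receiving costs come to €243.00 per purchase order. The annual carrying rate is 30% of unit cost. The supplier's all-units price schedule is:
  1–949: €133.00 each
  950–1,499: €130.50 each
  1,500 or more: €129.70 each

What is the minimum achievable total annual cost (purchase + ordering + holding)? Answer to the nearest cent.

TC* ≈ €236,016.66

Holding cost per unit per year at price C is H = 0.30·C.
For each price level, check whether its EOQ is feasible; otherwise the best quantity at that price is the breakpoint.
EOQ at €133.00 = 145.2 (feasible in tier 1): TC = 1,731×€133.00 + (1,731/145.2)×243 + (145.2/2)×0.30×€133.00 = €236,016.66.
EOQ at €130.50 = 146.6 < 950, so use break Q=950: TC = 1,731×€130.50 + (1,731/950.0)×243 + (950.0/2)×0.30×€130.50 = €244,934.52.
EOQ at €129.70 = 147.0 < 1500, so use break Q=1500: TC = 1,731×€129.70 + (1,731/1500.0)×243 + (1500.0/2)×0.30×€129.70 = €253,973.62.
Lowest total cost among the candidates is at Q = 145.2.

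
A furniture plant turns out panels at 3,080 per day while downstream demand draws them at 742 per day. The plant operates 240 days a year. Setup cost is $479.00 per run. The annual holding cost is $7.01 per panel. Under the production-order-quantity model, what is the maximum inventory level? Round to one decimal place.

Annual demand D = 742 × 240 = 178,080.
Production build-up factor (1 − d/p) = 1 − 742/3,080 = 0.7591.
Q* = √(2DS / (H(1 − d/p))) = √(2 × 178,080 × 479 / (7.01 × 0.7591)).
= √(170,600,640 / 5.3212) ≈ 5662.190.
Maximum inventory = Q*(1 − d/p) = 5662.190 × 0.7591 ≈ 4298.117.

I_max ≈ 4,298.1 panels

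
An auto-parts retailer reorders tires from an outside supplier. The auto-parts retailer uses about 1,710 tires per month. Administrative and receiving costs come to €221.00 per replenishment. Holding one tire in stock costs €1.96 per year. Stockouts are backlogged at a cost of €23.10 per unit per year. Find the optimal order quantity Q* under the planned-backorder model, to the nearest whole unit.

Annual demand D = 1,710 × 12 = 20,520.
With planned backorders, Q* = √(2DS/H) · √((H+B)/B).
√(2DS/H) = √(2 × 20,520 × 221 / 1.96) = 2151.155.
√((H+B)/B) = √((1.96+23.1)/23.1) = 1.0416.
Q* ≈ 2240.559.

Q* ≈ 2,241 tires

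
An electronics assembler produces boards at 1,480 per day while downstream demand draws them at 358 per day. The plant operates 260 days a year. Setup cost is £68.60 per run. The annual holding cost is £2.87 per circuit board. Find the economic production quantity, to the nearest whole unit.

Annual demand D = 358 × 260 = 93,080.
Production build-up factor (1 − d/p) = 1 − 358/1,480 = 0.7581.
Q* = √(2DS / (H(1 − d/p))) = √(2 × 93,080 × 68.6 / (2.87 × 0.7581)).
= √(12,770,576 / 2.1758) ≈ 2422.695.

Q* ≈ 2,423 boards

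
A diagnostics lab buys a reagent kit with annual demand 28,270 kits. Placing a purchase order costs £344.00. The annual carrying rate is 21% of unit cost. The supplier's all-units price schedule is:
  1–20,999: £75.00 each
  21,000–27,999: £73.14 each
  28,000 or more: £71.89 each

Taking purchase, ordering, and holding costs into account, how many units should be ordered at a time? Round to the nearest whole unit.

Q* ≈ 1,111 kits

Holding cost per unit per year at price C is H = 0.21·C.
Candidates are each tier's EOQ (if it falls in that tier) and each price-break quantity.
EOQ at £75.00 = 1111.3 (feasible in tier 1): TC = 28,270×£75.00 + (28,270/1111.3)×344 + (1111.3/2)×0.21×£75.00 = £2,137,752.39.
EOQ at £73.14 = 1125.3 < 21000, so use break Q=21000: TC = 28,270×£73.14 + (28,270/21000.0)×344 + (21000.0/2)×0.21×£73.14 = £2,229,404.59.
EOQ at £71.89 = 1135.0 < 28000, so use break Q=28000: TC = 28,270×£71.89 + (28,270/28000.0)×344 + (28000.0/2)×0.21×£71.89 = £2,244,034.22.
Lowest total cost is £2,137,752.39 at Q = 1111.3.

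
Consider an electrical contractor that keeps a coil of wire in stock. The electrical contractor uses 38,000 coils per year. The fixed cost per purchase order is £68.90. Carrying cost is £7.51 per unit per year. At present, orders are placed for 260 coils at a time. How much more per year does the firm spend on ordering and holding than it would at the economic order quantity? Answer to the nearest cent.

Extra cost ≈ £4,775.31 per year

EOQ = √(2DS/H) = √(2 × 38,000 × 68.9 / 7.51) ≈ 835.02.
Cost at Q* = (D/Q*)S + (Q*/2)H = √(2DSH) ≈ £6,270.99.
Cost at Q = 260: (38,000/260)×68.9 + (260/2)×7.51 = £10,070.00 + £976.30 = £11,046.30.
Excess = £11,046.30 − £6,270.99 = £4,775.31.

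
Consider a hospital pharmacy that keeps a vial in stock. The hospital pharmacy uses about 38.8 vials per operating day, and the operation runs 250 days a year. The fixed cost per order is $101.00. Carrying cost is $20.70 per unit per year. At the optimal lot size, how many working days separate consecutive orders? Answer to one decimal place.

T ≈ 7.9 days

Annual demand D = 38.8 × 250 = 9,700.
Q* = √(2DS/H) = √(2 × 9,700 × 101 / 20.7) ≈ 307.66.
Cycle time = Q*/D × 250 = 307.66 / 9,700 × 250 ≈ 7.929 days.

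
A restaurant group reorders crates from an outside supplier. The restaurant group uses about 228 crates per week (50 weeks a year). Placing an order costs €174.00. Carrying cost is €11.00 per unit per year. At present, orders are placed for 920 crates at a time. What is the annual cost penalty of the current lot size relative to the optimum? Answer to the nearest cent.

Annual demand D = 228 × 50 = 11,400.
EOQ = √(2DS/H) = √(2 × 11,400 × 174 / 11) ≈ 600.55.
Cost at Q* = (D/Q*)S + (Q*/2)H = √(2DSH) ≈ €6,606.00.
Cost at Q = 920: (11,400/920)×174 + (920/2)×11 = €2,156.09 + €5,060.00 = €7,216.09.
Excess = €7,216.09 − €6,606.00 = €610.09.

Extra cost ≈ €610.09 per year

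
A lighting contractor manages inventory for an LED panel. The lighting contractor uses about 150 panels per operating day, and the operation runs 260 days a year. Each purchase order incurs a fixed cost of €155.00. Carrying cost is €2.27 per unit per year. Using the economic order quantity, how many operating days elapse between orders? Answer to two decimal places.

T ≈ 15.39 days

Annual demand D = 150 × 260 = 39,000.
The optimal lot size = √(2DS/H) = √(2 × 39,000 × 155 / 2.27) ≈ 2307.81.
Cycle time = Q*/D × 260 = 2307.81 / 39,000 × 260 ≈ 15.385 days.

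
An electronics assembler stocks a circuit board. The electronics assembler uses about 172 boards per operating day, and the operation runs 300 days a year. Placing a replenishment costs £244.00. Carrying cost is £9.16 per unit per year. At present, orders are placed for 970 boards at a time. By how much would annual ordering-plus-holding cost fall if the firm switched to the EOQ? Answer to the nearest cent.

Extra cost ≈ £2,235.03 per year

Annual demand D = 172 × 300 = 51,600.
EOQ = √(2DS/H) = √(2 × 51,600 × 244 / 9.16) ≈ 1658.01.
Cost at Q* = (D/Q*)S + (Q*/2)H = √(2DSH) ≈ £15,187.37.
Cost at Q = 970: (51,600/970)×244 + (970/2)×9.16 = £12,979.79 + £4,442.60 = £17,422.39.
Excess = £17,422.39 − £15,187.37 = £2,235.03.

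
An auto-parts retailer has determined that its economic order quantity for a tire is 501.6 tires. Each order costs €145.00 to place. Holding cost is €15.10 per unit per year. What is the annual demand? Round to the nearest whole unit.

D ≈ 13,101 tires per year

Invert the EOQ relation Q*² = 2DS/H.
From Q* = √(2DS/H): D = Q*²H / (2S) = 501.6² × 15.1 / (2 × 145) = 13100.685.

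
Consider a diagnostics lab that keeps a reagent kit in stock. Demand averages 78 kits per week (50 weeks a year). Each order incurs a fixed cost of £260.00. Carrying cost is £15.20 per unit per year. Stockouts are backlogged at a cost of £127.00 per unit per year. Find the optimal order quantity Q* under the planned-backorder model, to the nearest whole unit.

Annual demand D = 78 × 50 = 3,900.
With planned backorders, Q* = √(2DS/H) · √((H+B)/B).
√(2DS/H) = √(2 × 3,900 × 260 / 15.2) = 365.268.
√((H+B)/B) = √((15.2+127)/127) = 1.0582.
Q* ≈ 386.509.

Q* ≈ 387 kits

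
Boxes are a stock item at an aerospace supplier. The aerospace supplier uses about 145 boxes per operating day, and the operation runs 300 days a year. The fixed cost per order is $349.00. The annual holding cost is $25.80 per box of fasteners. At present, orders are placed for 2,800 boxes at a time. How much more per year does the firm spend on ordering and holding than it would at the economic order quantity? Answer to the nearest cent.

Extra cost ≈ $13,553.30 per year

Annual demand D = 145 × 300 = 43,500.
EOQ = √(2DS/H) = √(2 × 43,500 × 349 / 25.8) ≈ 1084.83.
Cost at Q* = (D/Q*)S + (Q*/2)H = √(2DSH) ≈ $27,988.67.
Cost at Q = 2,800: (43,500/2,800)×349 + (2,800/2)×25.8 = $5,421.96 + $36,120.00 = $41,541.96.
Excess = $41,541.96 − $27,988.67 = $13,553.30.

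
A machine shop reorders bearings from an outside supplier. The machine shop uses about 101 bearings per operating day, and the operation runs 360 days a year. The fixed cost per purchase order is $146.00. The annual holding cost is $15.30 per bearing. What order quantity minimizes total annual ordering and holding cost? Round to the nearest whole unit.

Q* ≈ 833 bearings

Annual demand D = 101 × 360 = 36,360.
EOQ = √(2DS / H) = √(2 × 36,360 × 146 / 15.3).
= √(10,617,120 / 15.3) = √693,929.4118 ≈ 833.024.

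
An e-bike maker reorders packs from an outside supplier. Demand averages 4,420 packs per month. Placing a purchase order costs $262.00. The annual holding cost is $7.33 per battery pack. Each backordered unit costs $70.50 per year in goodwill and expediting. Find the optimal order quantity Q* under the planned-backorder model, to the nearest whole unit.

Q* ≈ 2,046 packs

Annual demand D = 4,420 × 12 = 53,040.
With planned backorders, Q* = √(2DS/H) · √((H+B)/B).
√(2DS/H) = √(2 × 53,040 × 262 / 7.33) = 1947.222.
√((H+B)/B) = √((7.33+70.5)/70.5) = 1.0507.
Q* ≈ 2045.947.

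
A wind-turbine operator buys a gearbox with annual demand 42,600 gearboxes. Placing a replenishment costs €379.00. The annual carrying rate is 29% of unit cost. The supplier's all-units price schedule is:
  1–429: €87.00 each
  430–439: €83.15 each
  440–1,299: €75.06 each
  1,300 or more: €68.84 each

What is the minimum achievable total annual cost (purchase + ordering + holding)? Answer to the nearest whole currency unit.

TC* ≈ €2,957,980

Holding cost per unit per year at price C is H = 0.29·C.
Evaluate total cost at each tier's feasible EOQ or, if the EOQ is below the tier, at the tier's minimum quantity.
Tier 1 (€87.00): EOQ = 1131.3 exceeds tier's upper bound 429, so this tier is dominated.
Tier 2 (€83.15): EOQ = 1157.2 exceeds tier's upper bound 439, so this tier is dominated.
EOQ at €75.06 = 1218.0 (feasible in tier 3): TC = 42,600×€75.06 + (42,600/1218.0)×379 + (1218.0/2)×0.29×€75.06 = €3,224,068.01.
EOQ at €68.84 = 1271.8 < 1300, so use break Q=1300: TC = 42,600×€68.84 + (42,600/1300.0)×379 + (1300.0/2)×0.29×€68.84 = €2,957,979.88.
Lowest total cost among the candidates is at Q = 1300.0.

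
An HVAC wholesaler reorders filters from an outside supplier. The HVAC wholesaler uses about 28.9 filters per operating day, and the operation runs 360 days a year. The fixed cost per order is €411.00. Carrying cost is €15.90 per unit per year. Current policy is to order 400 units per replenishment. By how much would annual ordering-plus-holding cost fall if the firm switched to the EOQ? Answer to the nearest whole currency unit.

Annual demand D = 28.9 × 360 = 10,404.
EOQ = √(2DS/H) = √(2 × 10,404 × 411 / 15.9) ≈ 733.39.
Cost at Q* = (D/Q*)S + (Q*/2)H = √(2DSH) ≈ €11,660.97.
Cost at Q = 400: (10,404/400)×411 + (400/2)×15.9 = €10,690.11 + €3,180.00 = €13,870.11.
Excess = €13,870.11 − €11,660.97 = €2,209.14.

Extra cost ≈ €2,209 per year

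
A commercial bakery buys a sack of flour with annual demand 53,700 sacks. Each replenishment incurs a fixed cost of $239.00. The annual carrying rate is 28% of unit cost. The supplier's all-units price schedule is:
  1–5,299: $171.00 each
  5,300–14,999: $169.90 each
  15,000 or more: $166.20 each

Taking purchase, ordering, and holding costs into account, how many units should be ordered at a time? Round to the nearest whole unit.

Q* ≈ 732 sacks

Holding cost per unit per year at price C is H = 0.28·C.
Candidates are each tier's EOQ (if it falls in that tier) and each price-break quantity.
EOQ at $171.00 = 732.2 (feasible in tier 1): TC = 53,700×$171.00 + (53,700/732.2)×239 + (732.2/2)×0.28×$171.00 = $9,217,757.28.
EOQ at $169.90 = 734.6 < 5300, so use break Q=5300: TC = 53,700×$169.90 + (53,700/5300.0)×239 + (5300.0/2)×0.28×$169.90 = $9,252,117.37.
EOQ at $166.20 = 742.7 < 15000, so use break Q=15000: TC = 53,700×$166.20 + (53,700/15000.0)×239 + (15000.0/2)×0.28×$166.20 = $9,274,815.62.
Lowest total cost is $9,217,757.28 at Q = 732.2.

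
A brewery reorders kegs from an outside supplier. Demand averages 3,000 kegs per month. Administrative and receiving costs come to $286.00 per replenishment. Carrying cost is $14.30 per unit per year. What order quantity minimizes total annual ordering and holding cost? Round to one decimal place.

Annual demand D = 3,000 × 12 = 36,000.
EOQ = √(2DS / H) = √(2 × 36,000 × 286 / 14.3).
= √(20,592,000 / 14.3) = √1,440,000 ≈ 1200.000.

Q* ≈ 1,200.0 kegs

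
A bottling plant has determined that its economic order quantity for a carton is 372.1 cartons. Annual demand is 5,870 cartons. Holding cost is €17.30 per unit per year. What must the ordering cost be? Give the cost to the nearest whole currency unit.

S ≈ €204

The basic EOQ model gives Q* = √(2DS/H); rearrange for the unknown.
From Q* = √(2DS/H): S = Q*²H / (2D) = 372.1² × 17.3 / (2 × 5,870) = 204.0316.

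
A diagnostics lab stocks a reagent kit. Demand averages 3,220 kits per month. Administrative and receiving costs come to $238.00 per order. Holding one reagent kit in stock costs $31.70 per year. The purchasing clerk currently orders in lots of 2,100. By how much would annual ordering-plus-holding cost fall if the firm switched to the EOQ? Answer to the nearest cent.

Extra cost ≈ $13,517.84 per year

Annual demand D = 3,220 × 12 = 38,640.
EOQ = √(2DS/H) = √(2 × 38,640 × 238 / 31.7) ≈ 761.71.
Cost at Q* = (D/Q*)S + (Q*/2)H = √(2DSH) ≈ $24,146.36.
Cost at Q = 2,100: (38,640/2,100)×238 + (2,100/2)×31.7 = $4,379.20 + $33,285.00 = $37,664.20.
Excess = $37,664.20 − $24,146.36 = $13,517.84.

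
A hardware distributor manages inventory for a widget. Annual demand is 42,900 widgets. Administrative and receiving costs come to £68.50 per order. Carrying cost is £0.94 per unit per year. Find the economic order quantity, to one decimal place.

Q* ≈ 2,500.5 widgets

EOQ = √(2DS / H) = √(2 × 42,900 × 68.5 / 0.94).
= √(5,877,300 / 0.94) = √6,252,446.8085 ≈ 2500.489.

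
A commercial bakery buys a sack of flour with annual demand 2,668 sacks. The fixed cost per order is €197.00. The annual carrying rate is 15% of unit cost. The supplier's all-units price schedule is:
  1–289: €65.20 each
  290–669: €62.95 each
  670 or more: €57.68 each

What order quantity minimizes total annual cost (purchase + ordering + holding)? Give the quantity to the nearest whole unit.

Q* ≈ 670 sacks

Holding cost per unit per year at price C is H = 0.15·C.
For each price level, check whether its EOQ is feasible; otherwise the best quantity at that price is the breakpoint.
Tier 1 (€65.20): EOQ = 327.8 exceeds tier's upper bound 289, so this tier is dominated.
EOQ at €62.95 = 333.7 (feasible in tier 2): TC = 2,668×€62.95 + (2,668/333.7)×197 + (333.7/2)×0.15×€62.95 = €171,101.14.
EOQ at €57.68 = 348.6 < 670, so use break Q=670: TC = 2,668×€57.68 + (2,668/670.0)×197 + (670.0/2)×0.15×€57.68 = €157,573.13.
Lowest total cost is €157,573.13 at Q = 670.0.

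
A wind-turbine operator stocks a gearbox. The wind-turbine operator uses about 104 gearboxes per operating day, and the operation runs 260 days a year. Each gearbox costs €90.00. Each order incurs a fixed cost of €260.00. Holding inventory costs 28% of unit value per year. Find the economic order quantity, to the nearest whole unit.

Annual demand D = 104 × 260 = 27,040.
Holding cost H = 0.28 × €90.00 = €25.2000 per unit per year.
EOQ = √(2DS / H) = √(2 × 27,040 × 260 / 25.2).
= √(14,060,800 / 25.2) = √557,968.254 ≈ 746.973.

Q* ≈ 747 gearboxes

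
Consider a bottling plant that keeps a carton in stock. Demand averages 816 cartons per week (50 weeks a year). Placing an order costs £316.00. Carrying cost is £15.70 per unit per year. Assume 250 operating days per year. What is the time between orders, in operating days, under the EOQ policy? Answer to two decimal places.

T ≈ 7.85 days

Annual demand D = 816 × 50 = 40,800.
The optimal lot size = √(2DS/H) = √(2 × 40,800 × 316 / 15.7) ≈ 1281.56.
Cycle time = Q*/D × 250 = 1281.56 / 40,800 × 250 ≈ 7.853 days.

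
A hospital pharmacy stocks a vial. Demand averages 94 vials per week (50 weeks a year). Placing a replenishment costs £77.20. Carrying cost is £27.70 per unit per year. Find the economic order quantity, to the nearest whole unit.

Annual demand D = 94 × 50 = 4,700.
EOQ = √(2DS / H) = √(2 × 4,700 × 77.2 / 27.7).
= √(725,680 / 27.7) = √26,197.8339 ≈ 161.857.

Q* ≈ 162 vials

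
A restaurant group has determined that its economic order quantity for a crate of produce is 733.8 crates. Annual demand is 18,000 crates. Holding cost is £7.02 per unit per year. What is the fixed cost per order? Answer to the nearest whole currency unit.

Squaring Q* = √(2DS/H) gives Q*² = 2DS/H.
From Q* = √(2DS/H): S = Q*²H / (2D) = 733.8² × 7.02 / (2 × 18,000) = 105.0002.

S ≈ £105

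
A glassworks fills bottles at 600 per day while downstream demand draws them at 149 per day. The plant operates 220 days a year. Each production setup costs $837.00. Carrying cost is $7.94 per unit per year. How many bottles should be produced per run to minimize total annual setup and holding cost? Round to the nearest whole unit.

Q* ≈ 3,032 bottles

Annual demand D = 149 × 220 = 32,780.
Production build-up factor (1 − d/p) = 1 − 149/600 = 0.7517.
Q* = √(2DS / (H(1 − d/p))) = √(2 × 32,780 × 837 / (7.94 × 0.7517)).
= √(54,873,720 / 5.9682) ≈ 3032.210.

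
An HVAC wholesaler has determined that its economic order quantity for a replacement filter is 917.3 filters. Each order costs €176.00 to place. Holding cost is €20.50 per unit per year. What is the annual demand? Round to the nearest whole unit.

Squaring Q* = √(2DS/H) gives Q*² = 2DS/H.
From Q* = √(2DS/H): D = Q*²H / (2S) = 917.3² × 20.5 / (2 × 176) = 49004.277.

D ≈ 49,004 filters per year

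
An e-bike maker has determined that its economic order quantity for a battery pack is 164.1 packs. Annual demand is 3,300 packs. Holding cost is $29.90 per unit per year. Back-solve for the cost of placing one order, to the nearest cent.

Squaring Q* = √(2DS/H) gives Q*² = 2DS/H.
From Q* = √(2DS/H): S = Q*²H / (2D) = 164.1² × 29.9 / (2 × 3,300) = 121.9957.

S ≈ $122.00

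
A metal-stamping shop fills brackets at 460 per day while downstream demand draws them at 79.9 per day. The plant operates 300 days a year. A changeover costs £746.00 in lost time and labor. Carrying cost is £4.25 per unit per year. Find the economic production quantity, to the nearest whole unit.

Q* ≈ 3,191 brackets

Annual demand D = 79.9 × 300 = 23,970.
Production build-up factor (1 − d/p) = 1 − 79.9/460 = 0.8263.
Q* = √(2DS / (H(1 − d/p))) = √(2 × 23,970 × 746 / (4.25 × 0.8263)).
= √(35,763,240 / 3.5118) ≈ 3191.199.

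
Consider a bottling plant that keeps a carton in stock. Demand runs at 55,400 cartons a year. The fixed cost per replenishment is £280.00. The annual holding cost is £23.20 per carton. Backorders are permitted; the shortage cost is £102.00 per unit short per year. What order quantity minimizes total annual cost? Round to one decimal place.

Q* ≈ 1,281.2 cartons

With planned backorders, Q* = √(2DS/H) · √((H+B)/B).
√(2DS/H) = √(2 × 55,400 × 280 / 23.2) = 1156.392.
√((H+B)/B) = √((23.2+102)/102) = 1.1079.
Q* ≈ 1281.171.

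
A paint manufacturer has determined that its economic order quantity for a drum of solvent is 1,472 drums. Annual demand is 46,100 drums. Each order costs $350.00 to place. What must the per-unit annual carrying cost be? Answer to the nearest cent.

H ≈ $14.89

The basic EOQ model gives Q* = √(2DS/H); rearrange for the unknown.
From Q* = √(2DS/H): H = 2DS / Q*² = 2 × 46,100 × 350 / 1,472² = 14.8930.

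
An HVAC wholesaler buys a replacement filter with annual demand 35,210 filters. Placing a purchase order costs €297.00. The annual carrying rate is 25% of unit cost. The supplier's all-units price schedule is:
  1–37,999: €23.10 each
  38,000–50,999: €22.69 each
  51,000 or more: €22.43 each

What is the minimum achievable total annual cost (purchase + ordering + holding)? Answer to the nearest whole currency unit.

Holding cost per unit per year at price C is H = 0.25·C.
For each price level, check whether its EOQ is feasible; otherwise the best quantity at that price is the breakpoint.
EOQ at €23.10 = 1903.1 (feasible in tier 1): TC = 35,210×€23.10 + (35,210/1903.1)×297 + (1903.1/2)×0.25×€23.10 = €824,341.11.
EOQ at €22.69 = 1920.2 < 38000, so use break Q=38000: TC = 35,210×€22.69 + (35,210/38000.0)×297 + (38000.0/2)×0.25×€22.69 = €906,967.59.
EOQ at €22.43 = 1931.3 < 51000, so use break Q=51000: TC = 35,210×€22.43 + (35,210/51000.0)×297 + (51000.0/2)×0.25×€22.43 = €932,956.60.
Lowest total cost among the candidates is at Q = 1903.1.

TC* ≈ €824,341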